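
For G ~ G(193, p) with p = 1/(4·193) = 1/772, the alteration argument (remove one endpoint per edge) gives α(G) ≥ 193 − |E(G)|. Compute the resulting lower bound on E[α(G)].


E[|E(G)|] = C(193, 2)·p = 18528 · (1/772) = 24.
E[α(G)] ≥ n − E[|E(G)|] = 193 − 24 = 169.
Numerically: ≈ 169.00000.
(This is only a lower bound; the true E[α(G)] may be larger.)

E[α(G)] ≥ 169 ≈ 169.00000.


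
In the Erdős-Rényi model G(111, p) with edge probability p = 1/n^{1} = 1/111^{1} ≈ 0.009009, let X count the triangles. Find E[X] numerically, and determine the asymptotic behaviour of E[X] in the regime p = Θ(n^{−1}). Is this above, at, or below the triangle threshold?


Number of potential triangles: C(111, 3) = 221815.
Each occurs with probability p³ ≈ (0.009009)³ ≈ 7.311914e-07.
By linearity: E[X] = C(111, 3)·p³ ≈ 221815 · 7.311914e-07 ≈ 0.1622.
Here α = 1, so p = 1/n is exactly at the triangle threshold p ~ 1/n. Asymptotically E[X] → c³/6 = 1³/6 = 1/6 ≈ 0.1667, a bounded constant. In this regime the triangle count is asymptotically Poisson(c³/6).

E[X] ≈ 0.1622; in regime p = Θ(1/n^{1}) E[X] stays bounded (at the triangle threshold p ~ 1/n).


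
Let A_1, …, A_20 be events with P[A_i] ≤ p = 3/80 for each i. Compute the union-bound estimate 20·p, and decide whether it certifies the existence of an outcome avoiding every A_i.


Union bound: P[∪_{i=1}^{20} A_i] ≤ Σ_i P[A_i] ≤ 20·p = 20·(3/80) = 3/4.
Numerically: 3/4 ≈ 0.75000.
Is 3/4 < 1? YES.
Since P[∪ A_i] ≤ 3/4 < 1, the complement has P[∩ A_i^c] ≥ 1 − 3/4 = 1/4 > 0, so some outcome avoids every A_i.

20·p = 3/4 ≈ 0.75000; existence CERTIFIED by the union bound.


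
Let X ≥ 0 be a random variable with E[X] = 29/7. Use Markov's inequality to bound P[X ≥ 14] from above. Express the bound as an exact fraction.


μ = E[X] = 29/7, a = 14.
Markov: P[X ≥ 14] ≤ μ/a = (29/7)/14 = 29/98.
Numerically: ≈ 0.295918.
(Since a = 14 > μ = 4.142857, the bound 29/98 is < 1 and informative.)

P[X ≥ 14] ≤ 29/98 ≈ 0.295918.


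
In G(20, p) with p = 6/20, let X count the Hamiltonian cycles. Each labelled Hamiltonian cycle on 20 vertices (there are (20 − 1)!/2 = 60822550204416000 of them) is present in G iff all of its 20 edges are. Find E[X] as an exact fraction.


K_20 has (20 − 1)!/2 = 60822550204416000 labelled Hamiltonian cycles.
For each such Hamiltonian cycle H, let X_H = 1 if all 20 edges of H are present in G. Then P[X_H = 1] = p^{20} = (3/10)^{20} = 3486784401/100000000000000000000.
By linearity of expectation: E[X] = Σ_H E[X_H] = 60822550204416000 · p^{20} = 60822550204416000 · 3486784401/100000000000000000000 = 51776152168407487821/24414062500000.
Numerically: E[X] ≈ 2.12075e+06.

E[X] = 60822550204416000 · (3/10)^{20} = 51776152168407487821/24414062500000 ≈ 2.12075e+06.


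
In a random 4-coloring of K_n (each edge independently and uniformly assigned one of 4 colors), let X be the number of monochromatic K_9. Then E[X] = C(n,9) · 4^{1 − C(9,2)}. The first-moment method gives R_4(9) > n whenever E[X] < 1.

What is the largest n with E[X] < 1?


We need C(n, 9) · 4^{1 − 36} < 1, i.e. C(n, 9) < 4^{36 − 1} = 1180591620717411303424.
Check values of n near the boundary:
  n = 908: C(908, 9) = 1111058428637338083100; 1111058428637338083100 < 1180591620717411303424? YES
  n = 909: C(909, 9) = 1122169012923711463931; 1122169012923711463931 < 1180591620717411303424? YES
  n = 910: C(910, 9) = 1133378248346922788210; 1133378248346922788210 < 1180591620717411303424? YES
  n = 911: C(911, 9) = 1144686900492291197405; 1144686900492291197405 < 1180591620717411303424? YES
  n = 912: C(912, 9) = 1156095740032081475120; 1156095740032081475120 < 1180591620717411303424? YES
  n = 913: C(913, 9) = 1167605542753639808390; 1167605542753639808390 < 1180591620717411303424? YES
  n = 914: C(914, 9) = 1179217089587653905932; 1179217089587653905932 < 1180591620717411303424? YES
  n = 915: C(915, 9) = 1190931166636537885130; 1190931166636537885130 < 1180591620717411303424? NO
The largest n with C(n, 9) < 1180591620717411303424 is n = 914 (where E[X] = 294804272396913476483/295147905179352825856 ≈ 0.9988). Hence R_4(9) > 914, i.e. R_4(9) ≥ 915.

Largest n = 914; hence R_4(9) > 914.


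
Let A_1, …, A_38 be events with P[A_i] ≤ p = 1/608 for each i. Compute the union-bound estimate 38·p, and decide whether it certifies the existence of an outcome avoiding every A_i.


Union bound: P[∪_{i=1}^{38} A_i] ≤ Σ_i P[A_i] ≤ 38·p = 38·(1/608) = 1/16.
Numerically: 1/16 ≈ 0.062.
Is 1/16 < 1? YES.
Since P[∪ A_i] ≤ 1/16 < 1, the complement has P[∩ A_i^c] ≥ 1 − 1/16 = 15/16 > 0, so some outcome avoids every A_i.

38·p = 1/16 ≈ 0.062; existence CERTIFIED by the union bound.


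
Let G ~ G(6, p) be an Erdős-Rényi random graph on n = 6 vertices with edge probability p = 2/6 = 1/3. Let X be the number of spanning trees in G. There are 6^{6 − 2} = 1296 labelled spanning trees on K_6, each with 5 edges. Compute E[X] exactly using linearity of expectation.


K_6 has 6^{6 − 2} = 1296 labelled spanning trees.
For each such spanning tree H, let X_H = 1 if all 5 edges of H are present in G. Then P[X_H = 1] = p^{5} = (1/3)^{5} = 1/243.
By linearity of expectation: E[X] = Σ_H E[X_H] = 1296 · p^{5} = 1296 · 1/243 = 16/3.
Numerically: E[X] ≈ 5.3333.

E[X] = 1296 · (1/3)^{5} = 16/3 ≈ 5.3333.


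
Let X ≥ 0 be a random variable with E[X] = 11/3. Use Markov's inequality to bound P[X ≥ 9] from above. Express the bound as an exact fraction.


μ = E[X] = 11/3, a = 9.
Markov: P[X ≥ 9] ≤ μ/a = (11/3)/9 = 11/27.
Numerically: ≈ 0.407.
(Since a = 9 > μ = 3.667, the bound 11/27 is < 1 and informative.)

P[X ≥ 9] ≤ 11/27 ≈ 0.407.


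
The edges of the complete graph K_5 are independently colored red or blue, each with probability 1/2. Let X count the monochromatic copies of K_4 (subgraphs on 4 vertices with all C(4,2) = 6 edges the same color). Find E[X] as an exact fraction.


Let X = Σ_S X_S over the C(5, 4) = 5 subsets S of size 4, where X_S = 1 if the K_4 on S is monochromatic.
For a fixed S, the K_4 on S has C(4, 2) = 6 edges. P[all 6 edges red] = (1/2)^6, and likewise for blue, so P[monochromatic] = 2·(1/2)^6 = 2^{1 − 6} = 1/32.
By linearity: E[X] = C(5, 4) · 2^{1 − 6} = 5 · 1/32 = 5/32.
Numerically: E[X] ≈ 0.15625.

E[X] = C(5,4)·2^(1−C(4,2)) = 5/32 ≈ 0.15625.


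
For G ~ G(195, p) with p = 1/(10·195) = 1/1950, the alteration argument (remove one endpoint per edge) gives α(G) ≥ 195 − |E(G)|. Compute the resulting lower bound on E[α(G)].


E[|E(G)|] = C(195, 2)·p = 18915 · (1/1950) = 97/10.
E[α(G)] ≥ n − E[|E(G)|] = 195 − 97/10 = 1853/10.
Numerically: ≈ 185.300000.
(This is only a lower bound; the true E[α(G)] may be larger.)

E[α(G)] ≥ 1853/10 ≈ 185.300000.


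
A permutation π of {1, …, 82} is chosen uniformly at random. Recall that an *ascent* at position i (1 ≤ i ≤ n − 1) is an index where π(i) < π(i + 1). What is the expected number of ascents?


Write X = Σ X_I over i = 1, …, 81, with X_I the indicator of one ascent.
There are 81 indicators.
For each fixed i, the pair (π(i), π(i+1)) is a uniformly random ordered pair of distinct values from {1, …, 82}; by symmetry P[π(i) < π(i+1)] = 1/2.
By linearity: E[X] = 81 · (1/2) = (82 − 1) · (1/2) = 81/2 ≈ 40.50000.

E[X] = 81/2 = 40.50000.


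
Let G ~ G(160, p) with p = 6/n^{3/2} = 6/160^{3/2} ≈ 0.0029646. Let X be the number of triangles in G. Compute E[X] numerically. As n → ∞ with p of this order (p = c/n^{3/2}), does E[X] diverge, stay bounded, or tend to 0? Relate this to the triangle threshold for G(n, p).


Number of potential triangles: C(160, 3) = 669920.
Each occurs with probability p³ ≈ (0.0029646)³ ≈ 2.6056365e-08.
By linearity: E[X] = C(160, 3)·p³ ≈ 669920 · 2.6056365e-08 ≈ 0.01746.
Since α = 3/2 > 1, p = c/n^{3/2} = o(1/n) is below the triangle threshold p ~ 1/n. Asymptotically E[X] ~ (c³/6)·n^{3(1−α)} = (6³/6)·n^{-1.5} → 0, so by Markov's inequality G has no triangles w.h.p.

E[X] ≈ 0.01746; in regime p = Θ(1/n^{3/2}) E[X] tends to 0 (below the triangle threshold p ~ 1/n).


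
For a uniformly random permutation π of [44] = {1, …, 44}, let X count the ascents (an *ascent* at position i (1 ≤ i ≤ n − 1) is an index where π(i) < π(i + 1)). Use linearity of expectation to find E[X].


Write X = Σ X_I over i = 1, …, 43, with X_I the indicator of one ascent.
There are 43 indicators.
For each fixed i, the pair (π(i), π(i+1)) is a uniformly random ordered pair of distinct values from {1, …, 44}; by symmetry P[π(i) < π(i+1)] = 1/2.
By linearity: E[X] = 43 · (1/2) = (44 − 1) · (1/2) = 43/2 ≈ 21.5000.

E[X] = 43/2 = 21.5000.


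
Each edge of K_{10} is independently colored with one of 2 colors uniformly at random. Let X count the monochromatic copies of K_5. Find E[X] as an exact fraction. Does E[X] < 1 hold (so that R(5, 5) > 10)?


E[X] = C(10, 5) · 2^{1 − 10} = 252 · 2^{−9} = 252/512.
As a reduced fraction: E[X] = 63/128 ≈ 0.49219.
Is E[X] < 1? YES.
Since E[X] < 1, there exists a 2-coloring of K_{10} with no monochromatic K_5; hence R(5, 5) > 10.

E[X] = 63/128 ≈ 0.49219; E[X] < 1, so R(5, 5) > 10.


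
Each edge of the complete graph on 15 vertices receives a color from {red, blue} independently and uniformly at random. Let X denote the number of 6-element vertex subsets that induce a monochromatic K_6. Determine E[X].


Let X = Σ_S X_S over the C(15, 6) = 5005 subsets S of size 6, where X_S = 1 if the K_6 on S is monochromatic.
For a fixed S, the K_6 on S has C(6, 2) = 15 edges. P[all 15 edges red] = (1/2)^15, and likewise for blue, so P[monochromatic] = 2·(1/2)^15 = 2^{1 − 15} = 1/16384.
By linearity of expectation: E[X] = C(15, 6) · 2^{1 − 15} = 5005 · 1/16384 = 5005/16384.
Numerically: E[X] ≈ 0.305.

E[X] = C(15,6)·2^(1−C(6,2)) = 5005/16384 ≈ 0.305.


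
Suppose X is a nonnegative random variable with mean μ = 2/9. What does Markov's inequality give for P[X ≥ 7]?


μ = E[X] = 2/9, a = 7.
Markov: P[X ≥ 7] ≤ μ/a = (2/9)/7 = 2/63.
Numerically: ≈ 0.03175.
(Since a = 7 > μ = 0.22222, the bound 2/63 is < 1 and informative.)

P[X ≥ 7] ≤ 2/63 ≈ 0.03175.


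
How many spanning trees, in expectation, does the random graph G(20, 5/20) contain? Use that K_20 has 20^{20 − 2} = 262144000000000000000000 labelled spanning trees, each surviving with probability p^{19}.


K_20 has 20^{20 − 2} = 262144000000000000000000 labelled spanning trees.
For each such spanning tree H, let X_H = 1 if all 19 edges of H are present in G. Then P[X_H = 1] = p^{19} = (1/4)^{19} = 1/274877906944.
By linearity: E[X] = Σ_H E[X_H] = 262144000000000000000000 · p^{19} = 262144000000000000000000 · 1/274877906944 = 3814697265625/4.
Numerically: E[X] ≈ 9.54e+11.

E[X] = 262144000000000000000000 · (1/4)^{19} = 3814697265625/4 ≈ 9.54e+11.


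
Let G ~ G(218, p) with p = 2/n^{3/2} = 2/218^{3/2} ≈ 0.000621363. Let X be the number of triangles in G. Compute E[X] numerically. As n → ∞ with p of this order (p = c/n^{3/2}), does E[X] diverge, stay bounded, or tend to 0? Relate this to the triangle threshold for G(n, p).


Number of potential triangles: C(218, 3) = 1703016.
Each occurs with probability p³ ≈ (0.000621363)³ ≈ 2.39903048e-10.
By linearity: E[X] = C(218, 3)·p³ ≈ 1703016 · 2.39903048e-10 ≈ 0.000409.
Since α = 3/2 > 1, p = c/n^{3/2} = o(1/n) is below the triangle threshold p ~ 1/n. Asymptotically E[X] ~ (c³/6)·n^{3(1−α)} = (2³/6)·n^{-1.5} → 0, so by Markov's inequality G has no triangles w.h.p.

E[X] ≈ 0.000409; in regime p = Θ(1/n^{3/2}) E[X] tends to 0 (below the triangle threshold p ~ 1/n).


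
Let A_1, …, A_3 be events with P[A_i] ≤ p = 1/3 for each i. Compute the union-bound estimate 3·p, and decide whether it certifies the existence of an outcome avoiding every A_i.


Union bound: P[∪_{i=1}^{3} A_i] ≤ Σ_i P[A_i] ≤ 3·p = 3·(1/3) = 1.
Numerically: 1 ≈ 1.00000.
Is 1 < 1? NO.
Since the bound 1 is ≥ 1, the union bound is uninformative here; it does NOT by itself certify existence.

3·p = 1 ≈ 1.00000; existence NOT certified by the union bound.


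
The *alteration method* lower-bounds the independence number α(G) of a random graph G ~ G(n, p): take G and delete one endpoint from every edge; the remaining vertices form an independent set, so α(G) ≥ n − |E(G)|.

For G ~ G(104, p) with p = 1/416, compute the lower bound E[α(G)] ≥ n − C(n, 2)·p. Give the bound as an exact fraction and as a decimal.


E[|E(G)|] = C(104, 2)·p = 5356 · (1/416) = 103/8.
E[α(G)] ≥ n − E[|E(G)|] = 104 − 103/8 = 729/8.
Numerically: ≈ 91.12500.
(This is only a lower bound; the true E[α(G)] may be larger.)

E[α(G)] ≥ 729/8 ≈ 91.12500.


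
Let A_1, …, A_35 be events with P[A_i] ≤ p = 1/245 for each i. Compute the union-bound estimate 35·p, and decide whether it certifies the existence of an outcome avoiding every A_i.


Union bound: P[∪_{i=1}^{35} A_i] ≤ Σ_i P[A_i] ≤ 35·p = 35·(1/245) = 1/7.
Numerically: 1/7 ≈ 0.143.
Is 1/7 < 1? YES.
Since P[∪ A_i] ≤ 1/7 < 1, the complement has P[∩ A_i^c] ≥ 1 − 1/7 = 6/7 > 0, so some outcome avoids every A_i.

35·p = 1/7 ≈ 0.143; existence CERTIFIED by the union bound.


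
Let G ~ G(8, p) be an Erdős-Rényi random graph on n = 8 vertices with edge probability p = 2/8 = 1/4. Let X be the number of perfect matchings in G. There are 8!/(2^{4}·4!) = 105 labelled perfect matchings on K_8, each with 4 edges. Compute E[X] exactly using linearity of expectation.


K_8 has 8!/(2^{4}·4!) = 105 labelled perfect matchings.
For each such perfect matching H, let X_H = 1 if all 4 edges of H are present in G. Then P[X_H = 1] = p^{4} = (1/4)^{4} = 1/256.
By linearity of expectation: E[X] = Σ_H E[X_H] = 105 · p^{4} = 105 · 1/256 = 105/256.
Numerically: E[X] ≈ 0.41016.

E[X] = 105 · (1/4)^{4} = 105/256 ≈ 0.41016.


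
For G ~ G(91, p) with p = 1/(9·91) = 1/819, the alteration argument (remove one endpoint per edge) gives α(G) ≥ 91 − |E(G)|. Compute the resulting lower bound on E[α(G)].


E[|E(G)|] = C(91, 2)·p = 4095 · (1/819) = 5.
E[α(G)] ≥ n − E[|E(G)|] = 91 − 5 = 86.
Numerically: ≈ 86.000.
(This is only a lower bound; the true E[α(G)] may be larger.)

E[α(G)] ≥ 86 ≈ 86.000.


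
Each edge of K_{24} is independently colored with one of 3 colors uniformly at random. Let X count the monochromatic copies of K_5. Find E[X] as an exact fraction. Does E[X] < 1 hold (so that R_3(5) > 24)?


E[X] = C(24, 5) · 3^{1 − 10} = 42504 · 3^{−9} = 42504/19683.
As a reduced fraction: E[X] = 14168/6561 ≈ 2.1594269.
Is E[X] < 1? NO.
Since E[X] ≥ 1, the first-moment bound is inconclusive at n = 24; it does NOT by itself certify R_3(5) > 24.

E[X] = 14168/6561 ≈ 2.1594269; E[X] ≥ 1; first-moment method inconclusive here.


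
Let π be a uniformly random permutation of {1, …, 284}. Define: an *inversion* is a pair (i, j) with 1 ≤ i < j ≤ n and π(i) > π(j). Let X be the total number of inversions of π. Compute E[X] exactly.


Write X = Σ X_I over the C(284, 2) = 40186 pairs i < j, with X_I the indicator of one inversion.
There are 40186 indicators.
For each fixed pair i < j, the values π(i) and π(j) are two distinct elements of {1, …, 284} in uniformly random order; by symmetry P[π(i) > π(j)] = 1/2.
By linearity: E[X] = 40186 · (1/2) = C(284, 2) · (1/2) = 40186/2 = 20093 ≈ 20093.000000.

E[X] = 20093 = 20093.000000.


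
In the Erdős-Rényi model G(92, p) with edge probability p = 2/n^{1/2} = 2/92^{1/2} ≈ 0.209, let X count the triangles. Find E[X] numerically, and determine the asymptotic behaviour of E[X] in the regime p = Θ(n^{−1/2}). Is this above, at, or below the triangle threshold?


Number of potential triangles: C(92, 3) = 125580.
Each occurs with probability p³ ≈ (0.209)³ ≈ 9.06584e-03.
By linearity: E[X] = C(92, 3)·p³ ≈ 125580 · 9.06584e-03 ≈ 1138.489.
Since α = 1/2 < 1, p = c/n^{1/2} ≫ 1/n is above the triangle threshold p ~ 1/n. Asymptotically E[X] ~ (c³/6)·n^{3(1−α)} = (2³/6)·n^{1.5} → ∞; triangles are abundant w.h.p.

E[X] ≈ 1138.489; in regime p = Θ(1/n^{1/2}) E[X] diverges (above the triangle threshold p ~ 1/n).


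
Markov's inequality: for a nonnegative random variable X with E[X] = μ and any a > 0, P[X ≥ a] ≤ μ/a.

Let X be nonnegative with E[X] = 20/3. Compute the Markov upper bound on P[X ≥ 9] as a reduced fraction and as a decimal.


μ = E[X] = 20/3, a = 9.
Markov: P[X ≥ 9] ≤ μ/a = (20/3)/9 = 20/27.
Numerically: ≈ 0.74074.
(Since a = 9 > μ = 6.66667, the bound 20/27 is < 1 and informative.)

P[X ≥ 9] ≤ 20/27 ≈ 0.74074.


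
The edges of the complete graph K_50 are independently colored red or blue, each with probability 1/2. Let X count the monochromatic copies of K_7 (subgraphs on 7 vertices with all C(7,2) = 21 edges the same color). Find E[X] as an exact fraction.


Let X = Σ_S X_S over the C(50, 7) = 99884400 subsets S of size 7, where X_S = 1 if the K_7 on S is monochromatic.
For a fixed S, the K_7 on S has C(7, 2) = 21 edges. P[all 21 edges red] = (1/2)^21, and likewise for blue, so P[monochromatic] = 2·(1/2)^21 = 2^{1 − 21} = 1/1048576.
By linearity: E[X] = C(50, 7) · 2^{1 − 21} = 99884400 · 1/1048576 = 6242775/65536.
Numerically: E[X] ≈ 95.257.

E[X] = C(50,7)·2^(1−C(7,2)) = 6242775/65536 ≈ 95.257.


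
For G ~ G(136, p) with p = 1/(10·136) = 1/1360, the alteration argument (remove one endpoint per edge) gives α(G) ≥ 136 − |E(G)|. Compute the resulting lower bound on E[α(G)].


E[|E(G)|] = C(136, 2)·p = 9180 · (1/1360) = 27/4.
E[α(G)] ≥ n − E[|E(G)|] = 136 − 27/4 = 517/4.
Numerically: ≈ 129.2500.
(This is only a lower bound; the true E[α(G)] may be larger.)

E[α(G)] ≥ 517/4 ≈ 129.2500.


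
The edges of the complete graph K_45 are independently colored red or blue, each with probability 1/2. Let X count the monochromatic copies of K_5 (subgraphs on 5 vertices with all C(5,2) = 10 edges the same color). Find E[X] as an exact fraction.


Let X = Σ_S X_S over the C(45, 5) = 1221759 subsets S of size 5, where X_S = 1 if the K_5 on S is monochromatic.
For a fixed S, the K_5 on S has C(5, 2) = 10 edges. P[all 10 edges red] = (1/2)^10, and likewise for blue, so P[monochromatic] = 2·(1/2)^10 = 2^{1 − 10} = 1/512.
Summing: E[X] = C(45, 5) · 2^{1 − 10} = 1221759 · 1/512 = 1221759/512.
Numerically: E[X] ≈ 2386.24805.

E[X] = C(45,5)·2^(1−C(5,2)) = 1221759/512 ≈ 2386.24805.


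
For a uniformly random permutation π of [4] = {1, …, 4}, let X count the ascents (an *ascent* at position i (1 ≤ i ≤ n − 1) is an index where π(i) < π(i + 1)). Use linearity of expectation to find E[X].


Write X = Σ X_I over i = 1, …, 3, with X_I the indicator of one ascent.
There are 3 indicators.
For each fixed i, the pair (π(i), π(i+1)) is a uniformly random ordered pair of distinct values from {1, …, 4}; by symmetry P[π(i) < π(i+1)] = 1/2.
By linearity: E[X] = 3 · (1/2) = (4 − 1) · (1/2) = 3/2 ≈ 1.500000.

E[X] = 3/2 = 1.500000.


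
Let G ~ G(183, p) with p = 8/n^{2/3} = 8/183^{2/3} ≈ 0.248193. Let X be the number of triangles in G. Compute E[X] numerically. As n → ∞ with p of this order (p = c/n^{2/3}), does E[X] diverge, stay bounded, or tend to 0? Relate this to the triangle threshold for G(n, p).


Number of potential triangles: C(183, 3) = 1004731.
Each occurs with probability p³ ≈ (0.248193)³ ≈ 1.52886022e-02.
By linearity: E[X] = C(183, 3)·p³ ≈ 1004731 · 1.52886022e-02 ≈ 15360.932605.
Since α = 2/3 < 1, p = c/n^{2/3} ≫ 1/n is above the triangle threshold p ~ 1/n. Asymptotically E[X] ~ (c³/6)·n^{3(1−α)} = (8³/6)·n^{1} → ∞; triangles are abundant w.h.p.

E[X] ≈ 15360.932605; in regime p = Θ(1/n^{2/3}) E[X] diverges (above the triangle threshold p ~ 1/n).


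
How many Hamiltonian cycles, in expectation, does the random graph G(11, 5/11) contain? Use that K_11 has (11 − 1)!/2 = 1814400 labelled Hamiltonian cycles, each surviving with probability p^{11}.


K_11 has (11 − 1)!/2 = 1814400 labelled Hamiltonian cycles.
For each such Hamiltonian cycle H, let X_H = 1 if all 11 edges of H are present in G. Then P[X_H = 1] = p^{11} = (5/11)^{11} = 48828125/285311670611.
By linearity: E[X] = Σ_H E[X_H] = 1814400 · p^{11} = 1814400 · 48828125/285311670611 = 88593750000000/285311670611.
Numerically: E[X] ≈ 310.52.

E[X] = 1814400 · (5/11)^{11} = 88593750000000/285311670611 ≈ 310.52.


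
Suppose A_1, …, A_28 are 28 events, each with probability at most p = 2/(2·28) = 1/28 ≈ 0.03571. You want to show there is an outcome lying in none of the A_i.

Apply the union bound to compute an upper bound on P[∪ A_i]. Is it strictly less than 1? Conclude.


Union bound: P[∪_{i=1}^{28} A_i] ≤ Σ_i P[A_i] ≤ 28·p = 28·(1/28) = 1.
Numerically: 1 ≈ 1.00000.
Is 1 < 1? NO.
Since the bound 1 is ≥ 1, the union bound is uninformative here; it does NOT by itself certify existence.

28·p = 1 ≈ 1.00000; existence NOT certified by the union bound.


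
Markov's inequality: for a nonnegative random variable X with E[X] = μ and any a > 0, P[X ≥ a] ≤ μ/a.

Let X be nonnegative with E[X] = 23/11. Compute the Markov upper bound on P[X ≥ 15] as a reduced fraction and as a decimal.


μ = E[X] = 23/11, a = 15.
Markov: P[X ≥ 15] ≤ μ/a = (23/11)/15 = 23/165.
Numerically: ≈ 0.139.
(Since a = 15 > μ = 2.091, the bound 23/165 is < 1 and informative.)

P[X ≥ 15] ≤ 23/165 ≈ 0.139.


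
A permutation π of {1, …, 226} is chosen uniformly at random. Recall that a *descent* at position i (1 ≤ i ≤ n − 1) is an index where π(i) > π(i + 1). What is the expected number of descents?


Write X = Σ X_I over i = 1, …, 225, with X_I the indicator of one descent.
There are 225 indicators.
For each fixed i, the pair (π(i), π(i+1)) is a uniformly random ordered pair of distinct values from {1, …, 226}; by symmetry P[π(i) > π(i+1)] = 1/2.
By linearity: E[X] = 225 · (1/2) = (226 − 1) · (1/2) = 225/2 ≈ 112.5000.

E[X] = 225/2 = 112.5000.


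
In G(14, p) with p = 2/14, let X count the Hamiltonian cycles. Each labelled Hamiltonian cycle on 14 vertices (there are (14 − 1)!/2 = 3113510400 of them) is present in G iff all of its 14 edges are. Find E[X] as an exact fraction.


K_14 has (14 − 1)!/2 = 3113510400 labelled Hamiltonian cycles.
For each such Hamiltonian cycle H, let X_H = 1 if all 14 edges of H are present in G. Then P[X_H = 1] = p^{14} = (1/7)^{14} = 1/678223072849.
By linearity of expectation: E[X] = Σ_H E[X_H] = 3113510400 · p^{14} = 3113510400 · 1/678223072849 = 444787200/96889010407.
Numerically: E[X] ≈ 0.0045907.

E[X] = 3113510400 · (1/7)^{14} = 444787200/96889010407 ≈ 0.0045907.


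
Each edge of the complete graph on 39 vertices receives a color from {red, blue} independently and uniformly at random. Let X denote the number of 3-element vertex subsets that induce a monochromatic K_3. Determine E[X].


Let X = Σ_S X_S over the C(39, 3) = 9139 subsets S of size 3, where X_S = 1 if the K_3 on S is monochromatic.
For a fixed S, the K_3 on S has C(3, 2) = 3 edges. P[all 3 edges red] = (1/2)^3, and likewise for blue, so P[monochromatic] = 2·(1/2)^3 = 2^{1 − 3} = 1/4.
By linearity of expectation: E[X] = C(39, 3) · 2^{1 − 3} = 9139 · 1/4 = 9139/4.
Numerically: E[X] ≈ 2284.750000.

E[X] = C(39,3)·2^(1−C(3,2)) = 9139/4 ≈ 2284.750000.


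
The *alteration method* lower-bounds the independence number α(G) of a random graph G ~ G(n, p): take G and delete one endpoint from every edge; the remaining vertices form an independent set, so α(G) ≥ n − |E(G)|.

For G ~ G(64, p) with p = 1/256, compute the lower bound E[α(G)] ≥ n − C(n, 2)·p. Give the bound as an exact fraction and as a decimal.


E[|E(G)|] = C(64, 2)·p = 2016 · (1/256) = 63/8.
E[α(G)] ≥ n − E[|E(G)|] = 64 − 63/8 = 449/8.
Numerically: ≈ 56.125.
(This is only a lower bound; the true E[α(G)] may be larger.)

E[α(G)] ≥ 449/8 ≈ 56.125.


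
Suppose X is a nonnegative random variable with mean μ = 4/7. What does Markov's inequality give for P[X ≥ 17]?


μ = E[X] = 4/7, a = 17.
Markov: P[X ≥ 17] ≤ μ/a = (4/7)/17 = 4/119.
Numerically: ≈ 0.03361.
(Since a = 17 > μ = 0.57143, the bound 4/119 is < 1 and informative.)

P[X ≥ 17] ≤ 4/119 ≈ 0.03361.


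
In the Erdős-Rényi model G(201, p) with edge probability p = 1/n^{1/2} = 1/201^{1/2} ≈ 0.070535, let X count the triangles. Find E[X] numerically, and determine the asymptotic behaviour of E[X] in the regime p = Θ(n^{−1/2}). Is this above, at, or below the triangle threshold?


Number of potential triangles: C(201, 3) = 1333300.
Each occurs with probability p³ ≈ (0.070535)³ ≈ 3.5091822e-04.
By linearity: E[X] = C(201, 3)·p³ ≈ 1333300 · 3.5091822e-04 ≈ 467.87926.
Since α = 1/2 < 1, p = c/n^{1/2} ≫ 1/n is above the triangle threshold p ~ 1/n. Asymptotically E[X] ~ (c³/6)·n^{3(1−α)} = (1³/6)·n^{1.5} → ∞; triangles are abundant w.h.p.

E[X] ≈ 467.87926; in regime p = Θ(1/n^{1/2}) E[X] diverges (above the triangle threshold p ~ 1/n).


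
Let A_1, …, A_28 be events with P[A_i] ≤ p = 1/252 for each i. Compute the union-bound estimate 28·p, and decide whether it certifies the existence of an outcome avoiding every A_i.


Union bound: P[∪_{i=1}^{28} A_i] ≤ Σ_i P[A_i] ≤ 28·p = 28·(1/252) = 1/9.
Numerically: 1/9 ≈ 0.1111111.
Is 1/9 < 1? YES.
Since P[∪ A_i] ≤ 1/9 < 1, the complement has P[∩ A_i^c] ≥ 1 − 1/9 = 8/9 > 0, so some outcome avoids every A_i.

28·p = 1/9 ≈ 0.1111111; existence CERTIFIED by the union bound.


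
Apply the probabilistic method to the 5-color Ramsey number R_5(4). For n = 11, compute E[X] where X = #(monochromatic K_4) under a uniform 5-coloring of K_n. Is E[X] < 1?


E[X] = C(11, 4) · 5^{1 − 6} = 330 · 5^{−5} = 330/3125.
As a reduced fraction: E[X] = 66/625 ≈ 0.1056000.
Is E[X] < 1? YES.
Since E[X] < 1, there exists a 5-coloring of K_{11} with no monochromatic K_4; hence R_5(4) > 11.

E[X] = 66/625 ≈ 0.1056000; E[X] < 1, so R_5(4) > 11.


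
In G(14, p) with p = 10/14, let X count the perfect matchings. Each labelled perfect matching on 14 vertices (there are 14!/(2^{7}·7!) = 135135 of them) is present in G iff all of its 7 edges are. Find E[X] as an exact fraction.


K_14 has 14!/(2^{7}·7!) = 135135 labelled perfect matchings.
For each such perfect matching H, let X_H = 1 if all 7 edges of H are present in G. Then P[X_H = 1] = p^{7} = (5/7)^{7} = 78125/823543.
By linearity of expectation: E[X] = Σ_H E[X_H] = 135135 · p^{7} = 135135 · 78125/823543 = 1508203125/117649.
Numerically: E[X] ≈ 1.282e+04.

E[X] = 135135 · (5/7)^{7} = 1508203125/117649 ≈ 1.282e+04.


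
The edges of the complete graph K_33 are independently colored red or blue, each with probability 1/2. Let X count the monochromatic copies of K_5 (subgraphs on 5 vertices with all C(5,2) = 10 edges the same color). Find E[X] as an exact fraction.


Let X = Σ_S X_S over the C(33, 5) = 237336 subsets S of size 5, where X_S = 1 if the K_5 on S is monochromatic.
For a fixed S, the K_5 on S has C(5, 2) = 10 edges. P[all 10 edges red] = (1/2)^10, and likewise for blue, so P[monochromatic] = 2·(1/2)^10 = 2^{1 − 10} = 1/512.
By linearity: E[X] = C(33, 5) · 2^{1 − 10} = 237336 · 1/512 = 29667/64.
Numerically: E[X] ≈ 463.54688.

E[X] = C(33,5)·2^(1−C(5,2)) = 29667/64 ≈ 463.54688.


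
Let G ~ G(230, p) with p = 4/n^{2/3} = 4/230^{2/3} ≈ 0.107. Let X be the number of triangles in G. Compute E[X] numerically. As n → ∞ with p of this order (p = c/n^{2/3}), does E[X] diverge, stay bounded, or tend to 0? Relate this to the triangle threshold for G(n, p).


Number of potential triangles: C(230, 3) = 2001460.
Each occurs with probability p³ ≈ (0.107)³ ≈ 1.20983e-03.
By linearity: E[X] = C(230, 3)·p³ ≈ 2001460 · 1.20983e-03 ≈ 2421.426.
Since α = 2/3 < 1, p = c/n^{2/3} ≫ 1/n is above the triangle threshold p ~ 1/n. Asymptotically E[X] ~ (c³/6)·n^{3(1−α)} = (4³/6)·n^{1} → ∞; triangles are abundant w.h.p.

E[X] ≈ 2421.426; in regime p = Θ(1/n^{2/3}) E[X] diverges (above the triangle threshold p ~ 1/n).


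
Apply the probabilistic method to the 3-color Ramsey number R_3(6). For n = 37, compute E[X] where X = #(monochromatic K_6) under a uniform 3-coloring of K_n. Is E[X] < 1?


E[X] = C(37, 6) · 3^{1 − 15} = 2324784 · 3^{−14} = 2324784/4782969.
As a reduced fraction: E[X] = 774928/1594323 ≈ 0.48605.
Is E[X] < 1? YES.
Since E[X] < 1, there exists a 3-coloring of K_{37} with no monochromatic K_6; hence R_3(6) > 37.

E[X] = 774928/1594323 ≈ 0.48605; E[X] < 1, so R_3(6) > 37.


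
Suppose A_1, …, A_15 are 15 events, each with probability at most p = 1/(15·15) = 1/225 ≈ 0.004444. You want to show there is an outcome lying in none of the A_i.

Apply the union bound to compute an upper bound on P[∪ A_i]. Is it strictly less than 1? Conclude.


Union bound: P[∪_{i=1}^{15} A_i] ≤ Σ_i P[A_i] ≤ 15·p = 15·(1/225) = 1/15.
Numerically: 1/15 ≈ 0.066667.
Is 1/15 < 1? YES.
Since P[∪ A_i] ≤ 1/15 < 1, the complement has P[∩ A_i^c] ≥ 1 − 1/15 = 14/15 > 0, so some outcome avoids every A_i.

15·p = 1/15 ≈ 0.066667; existence CERTIFIED by the union bound.


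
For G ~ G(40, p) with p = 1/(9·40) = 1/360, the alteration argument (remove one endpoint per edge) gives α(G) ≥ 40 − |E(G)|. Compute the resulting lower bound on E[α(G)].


E[|E(G)|] = C(40, 2)·p = 780 · (1/360) = 13/6.
E[α(G)] ≥ n − E[|E(G)|] = 40 − 13/6 = 227/6.
Numerically: ≈ 37.8333.
(This is only a lower bound; the true E[α(G)] may be larger.)

E[α(G)] ≥ 227/6 ≈ 37.8333.


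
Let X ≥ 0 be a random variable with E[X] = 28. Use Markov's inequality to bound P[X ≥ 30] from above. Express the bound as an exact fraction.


μ = E[X] = 28, a = 30.
Markov: P[X ≥ 30] ≤ μ/a = (28)/30 = 14/15.
Numerically: ≈ 0.933333.
(Since a = 30 > μ = 28.000000, the bound 14/15 is < 1 and informative.)

P[X ≥ 30] ≤ 14/15 ≈ 0.933333.


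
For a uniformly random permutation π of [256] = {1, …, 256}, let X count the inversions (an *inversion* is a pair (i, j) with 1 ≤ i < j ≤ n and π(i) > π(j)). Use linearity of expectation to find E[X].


Write X = Σ X_I over the C(256, 2) = 32640 pairs i < j, with X_I the indicator of one inversion.
There are 32640 indicators.
For each fixed pair i < j, the values π(i) and π(j) are two distinct elements of {1, …, 256} in uniformly random order; by symmetry P[π(i) > π(j)] = 1/2.
By linearity: E[X] = 32640 · (1/2) = C(256, 2) · (1/2) = 32640/2 = 16320 ≈ 16320.0000.

E[X] = 16320 = 16320.0000.


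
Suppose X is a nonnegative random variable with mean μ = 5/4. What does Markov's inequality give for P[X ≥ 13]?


μ = E[X] = 5/4, a = 13.
Markov: P[X ≥ 13] ≤ μ/a = (5/4)/13 = 5/52.
Numerically: ≈ 0.09615.
(Since a = 13 > μ = 1.25000, the bound 5/52 is < 1 and informative.)

P[X ≥ 13] ≤ 5/52 ≈ 0.09615.


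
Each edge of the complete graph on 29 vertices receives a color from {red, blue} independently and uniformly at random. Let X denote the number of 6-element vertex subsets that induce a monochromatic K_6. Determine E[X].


Let X = Σ_S X_S over the C(29, 6) = 475020 subsets S of size 6, where X_S = 1 if the K_6 on S is monochromatic.
For a fixed S, the K_6 on S has C(6, 2) = 15 edges. P[all 15 edges red] = (1/2)^15, and likewise for blue, so P[monochromatic] = 2·(1/2)^15 = 2^{1 − 15} = 1/16384.
Summing: E[X] = C(29, 6) · 2^{1 − 15} = 475020 · 1/16384 = 118755/4096.
Numerically: E[X] ≈ 28.993.

E[X] = C(29,6)·2^(1−C(6,2)) = 118755/4096 ≈ 28.993.


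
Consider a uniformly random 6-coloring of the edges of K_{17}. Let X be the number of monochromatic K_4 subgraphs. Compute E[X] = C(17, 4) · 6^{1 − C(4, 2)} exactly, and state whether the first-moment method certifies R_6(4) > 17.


E[X] = C(17, 4) · 6^{1 − 6} = 2380 · 6^{−5} = 2380/7776.
As a reduced fraction: E[X] = 595/1944 ≈ 0.30607.
Is E[X] < 1? YES.
Since E[X] < 1, there exists a 6-coloring of K_{17} with no monochromatic K_4; hence R_6(4) > 17.

E[X] = 595/1944 ≈ 0.30607; E[X] < 1, so R_6(4) > 17.


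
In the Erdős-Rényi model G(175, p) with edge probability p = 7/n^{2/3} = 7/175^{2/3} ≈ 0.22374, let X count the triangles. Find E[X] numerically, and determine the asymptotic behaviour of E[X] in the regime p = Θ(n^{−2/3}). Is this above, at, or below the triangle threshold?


Number of potential triangles: C(175, 3) = 877975.
Each occurs with probability p³ ≈ (0.22374)³ ≈ 1.1200000e-02.
By linearity: E[X] = C(175, 3)·p³ ≈ 877975 · 1.1200000e-02 ≈ 9833.32000.
Since α = 2/3 < 1, p = c/n^{2/3} ≫ 1/n is above the triangle threshold p ~ 1/n. Asymptotically E[X] ~ (c³/6)·n^{3(1−α)} = (7³/6)·n^{1} → ∞; triangles are abundant w.h.p.

E[X] ≈ 9833.32000; in regime p = Θ(1/n^{2/3}) E[X] diverges (above the triangle threshold p ~ 1/n).


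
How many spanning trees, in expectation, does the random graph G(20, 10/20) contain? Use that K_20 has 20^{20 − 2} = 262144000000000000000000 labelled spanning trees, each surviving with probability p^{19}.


K_20 has 20^{20 − 2} = 262144000000000000000000 labelled spanning trees.
For each such spanning tree H, let X_H = 1 if all 19 edges of H are present in G. Then P[X_H = 1] = p^{19} = (1/2)^{19} = 1/524288.
By linearity of expectation: E[X] = Σ_H E[X_H] = 262144000000000000000000 · p^{19} = 262144000000000000000000 · 1/524288 = 500000000000000000.
Numerically: E[X] ≈ 5e+17.

E[X] = 262144000000000000000000 · (1/2)^{19} = 500000000000000000 ≈ 5e+17.


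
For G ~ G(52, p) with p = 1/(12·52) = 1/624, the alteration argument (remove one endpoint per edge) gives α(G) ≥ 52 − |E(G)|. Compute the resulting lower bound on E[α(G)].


E[|E(G)|] = C(52, 2)·p = 1326 · (1/624) = 17/8.
E[α(G)] ≥ n − E[|E(G)|] = 52 − 17/8 = 399/8.
Numerically: ≈ 49.8750.
(This is only a lower bound; the true E[α(G)] may be larger.)

E[α(G)] ≥ 399/8 ≈ 49.8750.


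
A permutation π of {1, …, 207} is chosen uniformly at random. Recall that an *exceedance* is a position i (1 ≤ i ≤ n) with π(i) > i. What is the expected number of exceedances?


Write X = Σ_{i=1}^{207} X_i, where X_i = 1_{π(i) > i}.
For each fixed i, π(i) is uniform over {1, …, 207} (marginal of a uniform permutation), so P[π(i) > i] = (n − i)/n. Summing: Σ_{i=1}^{207} (n − i)/n = (0 + 1 + … + 206)/207 = 207(207 − 1)/(2·207) = (207 − 1)/2.
Hence E[X] = Σ_{i=1}^{207} (207 − i)/207 = 103 ≈ 103.000000.

E[X] = 103 = 103.000000.


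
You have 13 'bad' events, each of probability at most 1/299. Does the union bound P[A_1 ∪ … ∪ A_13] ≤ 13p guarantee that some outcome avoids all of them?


Union bound: P[∪_{i=1}^{13} A_i] ≤ Σ_i P[A_i] ≤ 13·p = 13·(1/299) = 1/23.
Numerically: 1/23 ≈ 0.043478.
Is 1/23 < 1? YES.
Since P[∪ A_i] ≤ 1/23 < 1, the complement has P[∩ A_i^c] ≥ 1 − 1/23 = 22/23 > 0, so some outcome avoids every A_i.

13·p = 1/23 ≈ 0.043478; existence CERTIFIED by the union bound.


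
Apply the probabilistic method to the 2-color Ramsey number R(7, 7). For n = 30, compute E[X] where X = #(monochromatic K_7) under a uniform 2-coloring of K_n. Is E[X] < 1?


E[X] = C(30, 7) · 2^{1 − 21} = 2035800 · 2^{−20} = 2035800/1048576.
As a reduced fraction: E[X] = 254475/131072 ≈ 1.94149.
Is E[X] < 1? NO.
Since E[X] ≥ 1, the first-moment bound is inconclusive at n = 30; it does NOT by itself certify R(7, 7) > 30.

E[X] = 254475/131072 ≈ 1.94149; E[X] ≥ 1; first-moment method inconclusive here.


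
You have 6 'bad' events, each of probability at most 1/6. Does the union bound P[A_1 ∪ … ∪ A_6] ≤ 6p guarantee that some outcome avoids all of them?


Union bound: P[∪_{i=1}^{6} A_i] ≤ Σ_i P[A_i] ≤ 6·p = 6·(1/6) = 1.
Numerically: 1 ≈ 1.00000.
Is 1 < 1? NO.
Since the bound 1 is ≥ 1, the union bound is uninformative here; it does NOT by itself certify existence.

6·p = 1 ≈ 1.00000; existence NOT certified by the union bound.


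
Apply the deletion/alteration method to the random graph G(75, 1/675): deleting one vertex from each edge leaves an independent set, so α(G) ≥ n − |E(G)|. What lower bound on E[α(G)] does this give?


E[|E(G)|] = C(75, 2)·p = 2775 · (1/675) = 37/9.
E[α(G)] ≥ n − E[|E(G)|] = 75 − 37/9 = 638/9.
Numerically: ≈ 70.888889.
(This is only a lower bound; the true E[α(G)] may be larger.)

E[α(G)] ≥ 638/9 ≈ 70.888889.


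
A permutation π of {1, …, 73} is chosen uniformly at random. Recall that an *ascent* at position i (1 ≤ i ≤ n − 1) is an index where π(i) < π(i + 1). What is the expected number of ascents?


Write X = Σ X_I over i = 1, …, 72, with X_I the indicator of one ascent.
There are 72 indicators.
For each fixed i, the pair (π(i), π(i+1)) is a uniformly random ordered pair of distinct values from {1, …, 73}; by symmetry P[π(i) < π(i+1)] = 1/2.
By linearity: E[X] = 72 · (1/2) = (73 − 1) · (1/2) = 36 ≈ 36.00000.

E[X] = 36 = 36.00000.


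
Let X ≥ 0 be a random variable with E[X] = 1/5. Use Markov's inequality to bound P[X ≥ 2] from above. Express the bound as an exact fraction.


μ = E[X] = 1/5, a = 2.
Markov: P[X ≥ 2] ≤ μ/a = (1/5)/2 = 1/10.
Numerically: ≈ 0.100000.
(Since a = 2 > μ = 0.200000, the bound 1/10 is < 1 and informative.)

P[X ≥ 2] ≤ 1/10 ≈ 0.100000.


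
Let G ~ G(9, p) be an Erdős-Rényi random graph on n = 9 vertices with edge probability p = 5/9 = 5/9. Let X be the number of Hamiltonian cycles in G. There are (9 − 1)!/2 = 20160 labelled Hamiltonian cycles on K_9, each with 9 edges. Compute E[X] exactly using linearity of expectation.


K_9 has (9 − 1)!/2 = 20160 labelled Hamiltonian cycles.
For each such Hamiltonian cycle H, let X_H = 1 if all 9 edges of H are present in G. Then P[X_H = 1] = p^{9} = (5/9)^{9} = 1953125/387420489.
By linearity of expectation: E[X] = Σ_H E[X_H] = 20160 · p^{9} = 20160 · 1953125/387420489 = 4375000000/43046721.
Numerically: E[X] ≈ 101.63.

E[X] = 20160 · (5/9)^{9} = 4375000000/43046721 ≈ 101.63.


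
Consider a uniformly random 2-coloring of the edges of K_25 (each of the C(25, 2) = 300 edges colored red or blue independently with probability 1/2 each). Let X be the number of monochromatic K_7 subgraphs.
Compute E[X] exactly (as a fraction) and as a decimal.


Let X = Σ_S X_S over the C(25, 7) = 480700 subsets S of size 7, where X_S = 1 if the K_7 on S is monochromatic.
For a fixed S, the K_7 on S has C(7, 2) = 21 edges. P[all 21 edges red] = (1/2)^21, and likewise for blue, so P[monochromatic] = 2·(1/2)^21 = 2^{1 − 21} = 1/1048576.
Summing: E[X] = C(25, 7) · 2^{1 − 21} = 480700 · 1/1048576 = 120175/262144.
Numerically: E[X] ≈ 0.458431.

E[X] = C(25,7)·2^(1−C(7,2)) = 120175/262144 ≈ 0.458431.


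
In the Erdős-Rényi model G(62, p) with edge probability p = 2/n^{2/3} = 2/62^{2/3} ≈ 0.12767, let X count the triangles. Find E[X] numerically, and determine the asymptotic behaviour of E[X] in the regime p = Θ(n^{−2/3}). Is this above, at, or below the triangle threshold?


Number of potential triangles: C(62, 3) = 37820.
Each occurs with probability p³ ≈ (0.12767)³ ≈ 2.0811655e-03.
By linearity: E[X] = C(62, 3)·p³ ≈ 37820 · 2.0811655e-03 ≈ 78.70968.
Since α = 2/3 < 1, p = c/n^{2/3} ≫ 1/n is above the triangle threshold p ~ 1/n. Asymptotically E[X] ~ (c³/6)·n^{3(1−α)} = (2³/6)·n^{1} → ∞; triangles are abundant w.h.p.

E[X] ≈ 78.70968; in regime p = Θ(1/n^{2/3}) E[X] diverges (above the triangle threshold p ~ 1/n).


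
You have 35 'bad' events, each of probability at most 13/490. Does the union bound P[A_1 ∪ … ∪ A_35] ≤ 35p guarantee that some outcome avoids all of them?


Union bound: P[∪_{i=1}^{35} A_i] ≤ Σ_i P[A_i] ≤ 35·p = 35·(13/490) = 13/14.
Numerically: 13/14 ≈ 0.92857.
Is 13/14 < 1? YES.
Since P[∪ A_i] ≤ 13/14 < 1, the complement has P[∩ A_i^c] ≥ 1 − 13/14 = 1/14 > 0, so some outcome avoids every A_i.

35·p = 13/14 ≈ 0.92857; existence CERTIFIED by the union bound.
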